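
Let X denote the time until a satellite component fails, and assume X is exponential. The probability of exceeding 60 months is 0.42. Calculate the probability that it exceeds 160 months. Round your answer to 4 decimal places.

e^(−λ·60) = 0.42 ⇒ λ = −ln(0.42)/60 = 0.0144583.
P(X > 160) = e^(−0.0144583·160) = e^(−2.3133) ≈ 0.0989.

0.0989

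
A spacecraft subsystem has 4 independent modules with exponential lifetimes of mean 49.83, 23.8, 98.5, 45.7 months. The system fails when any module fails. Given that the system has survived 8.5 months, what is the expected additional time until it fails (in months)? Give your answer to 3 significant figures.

First-failure rate Σλ = 1/49.83 + 1/23.8 + 1/98.5 + 1/45.7 = 0.0941192.
By memorylessness the expected residual is 1/Σλ = 10.6248 months, regardless of the 8.5 already elapsed.

10.6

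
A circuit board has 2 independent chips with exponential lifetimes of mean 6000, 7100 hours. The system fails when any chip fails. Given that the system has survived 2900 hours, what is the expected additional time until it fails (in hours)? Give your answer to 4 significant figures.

First-failure rate Σλ = 1/6000 + 1/7100 = 0.000307512.
By memorylessness the expected residual is 1/Σλ = 3251.91 hours, regardless of the 2900 already elapsed.

3252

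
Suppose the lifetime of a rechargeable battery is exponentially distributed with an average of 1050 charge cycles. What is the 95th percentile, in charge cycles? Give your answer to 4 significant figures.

The rate is λ = 1/1050 = 0.000952381 per charge cycle.
Set 1 − e^(−λt) = 0.95, so t = −ln(0.05)/λ = 2.9957/0.000952381 ≈ 3145.52 charge cycles.

3146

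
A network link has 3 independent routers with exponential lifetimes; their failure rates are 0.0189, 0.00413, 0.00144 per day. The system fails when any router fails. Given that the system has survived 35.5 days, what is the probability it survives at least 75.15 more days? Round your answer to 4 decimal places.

Time to first failure ~ Exp(Σλ) with Σλ = 0.02447.
By memorylessness, P(T > 35.5+75.15 | T > 35.5) = P(T > 75.15) = e^(−0.02447·75.15) ≈ 0.1590.

0.1590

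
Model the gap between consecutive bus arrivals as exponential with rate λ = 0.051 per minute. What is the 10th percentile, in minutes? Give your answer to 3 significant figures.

2.07

Set 1 − e^(−λt) = 0.1, so t = −ln(0.9)/λ = 0.10536/0.051 ≈ 2.06589 minutes.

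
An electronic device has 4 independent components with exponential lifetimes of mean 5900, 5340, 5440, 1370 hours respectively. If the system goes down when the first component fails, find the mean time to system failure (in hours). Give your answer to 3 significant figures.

787

The first failure time is exponential with rate Σλ_i = 1/5900 + 1/5340 + 1/5440 + 1/1370 = 0.00127051 per hour.
E[min] = 1/Σλ = 1/0.00127051 = 787.087 hours.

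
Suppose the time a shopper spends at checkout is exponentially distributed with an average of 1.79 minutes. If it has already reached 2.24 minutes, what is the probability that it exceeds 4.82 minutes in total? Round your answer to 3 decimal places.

The rate is λ = 1/1.79 = 0.558659 per minute.
P(X > s+t | X > s) = e^(−λ(s+t))/e^(−λs) = e^(−λt), independent of s = 2.24.
P(X > 2.58) = e^(−1.4413) ≈ 0.237.

0.237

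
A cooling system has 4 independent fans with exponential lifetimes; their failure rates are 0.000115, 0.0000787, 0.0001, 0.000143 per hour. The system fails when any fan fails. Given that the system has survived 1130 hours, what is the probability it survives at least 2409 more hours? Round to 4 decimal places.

0.3492

Time to first failure ~ Exp(Σλ) with Σλ = 0.0004367.
By memorylessness, P(T > 1130+2409 | T > 1130) = P(T > 2409) = e^(−0.0004367·2409) ≈ 0.3492.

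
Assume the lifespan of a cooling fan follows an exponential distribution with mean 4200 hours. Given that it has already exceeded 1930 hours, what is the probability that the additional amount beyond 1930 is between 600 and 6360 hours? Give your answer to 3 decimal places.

The rate is λ = 1/4200 = 0.000238095 per hour.
Memoryless: the residual past 1930 is again Exp(λ).
P(600 < residual < 6360) = e^(−λ·600) − e^(−λ·6360) = 0.86688 − 0.21997 ≈ 0.647.

0.647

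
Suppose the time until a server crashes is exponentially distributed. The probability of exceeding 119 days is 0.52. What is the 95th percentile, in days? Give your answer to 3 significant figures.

545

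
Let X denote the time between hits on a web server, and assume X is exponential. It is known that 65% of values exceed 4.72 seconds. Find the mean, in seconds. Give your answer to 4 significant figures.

e^(−λ·4.72) = 0.65 ⇒ λ = −ln(0.65)/4.72 = 0.0912676.
Mean = 1/λ = 10.9568 seconds.

10.96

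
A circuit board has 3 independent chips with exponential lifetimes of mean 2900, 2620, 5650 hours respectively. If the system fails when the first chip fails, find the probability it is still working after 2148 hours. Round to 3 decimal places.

The first failure time is exponential with rate Σλ_i = 1/2900 + 1/2620 + 1/5650 = 0.000903498 per hour.
P(min > 2148) = e^(−0.000903498·2148) = e^(−1.9407) ≈ 0.144.

0.144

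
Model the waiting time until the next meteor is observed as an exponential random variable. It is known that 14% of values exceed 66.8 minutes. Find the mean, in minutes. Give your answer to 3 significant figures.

e^(−λ·66.8) = 0.14 ⇒ λ = −ln(0.14)/66.8 = 0.0294328.
Mean = 1/λ = 33.9757 minutes.

34.0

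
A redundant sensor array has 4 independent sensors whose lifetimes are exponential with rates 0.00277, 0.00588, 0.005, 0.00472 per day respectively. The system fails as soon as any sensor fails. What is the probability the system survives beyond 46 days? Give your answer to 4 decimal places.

0.4295

The time to first failure is exponential with rate Σλ = 0.00277 + 0.00588 + 0.005 + 0.00472 = 0.01837.
P(min > 46) = e^(−0.01837·46) = e^(−0.84502) ≈ 0.4295.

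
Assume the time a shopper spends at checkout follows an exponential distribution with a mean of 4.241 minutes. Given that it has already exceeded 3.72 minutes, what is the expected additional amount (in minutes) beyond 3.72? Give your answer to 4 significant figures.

The rate is λ = 1/4.241 = 0.235793 per minute.
By memorylessness, the remaining amount past any threshold is again Exp(λ) with mean 1/λ = 4.241 minutes.

4.241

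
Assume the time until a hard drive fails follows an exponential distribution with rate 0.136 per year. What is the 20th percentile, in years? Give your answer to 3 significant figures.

Set 1 − e^(−λt) = 0.2, so t = −ln(0.8)/λ = 0.22314/0.136 ≈ 1.64076 years.

1.64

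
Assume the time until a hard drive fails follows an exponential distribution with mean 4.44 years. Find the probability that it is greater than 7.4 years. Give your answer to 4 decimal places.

0.1889

The rate is λ = 1/4.44 = 0.225225 per year.
P(X > 7.4) = e^(−λ·7.4) = e^(−1.6667) ≈ 0.1889.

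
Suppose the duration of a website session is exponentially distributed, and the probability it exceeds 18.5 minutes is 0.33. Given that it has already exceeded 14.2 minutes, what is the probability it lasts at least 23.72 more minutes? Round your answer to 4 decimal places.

0.2414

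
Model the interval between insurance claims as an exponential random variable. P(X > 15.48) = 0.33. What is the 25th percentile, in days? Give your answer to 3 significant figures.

e^(−λ·15.48) = 0.33 ⇒ λ = −ln(0.33)/15.48 = 0.071619.
25th percentile: 1 − e^(−λt) = 0.25, t = −ln(0.75)/λ = 4.01684 days.

4.02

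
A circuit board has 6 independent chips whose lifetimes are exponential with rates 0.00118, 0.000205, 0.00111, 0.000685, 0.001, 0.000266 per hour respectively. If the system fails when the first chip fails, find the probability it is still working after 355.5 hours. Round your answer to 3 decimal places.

The time to first failure is exponential with rate Σλ = 0.00118 + 0.000205 + 0.00111 + 0.000685 + 0.001 + 0.000266 = 0.004446.
P(min > 355.5) = e^(−0.004446·355.5) = e^(−1.5806) ≈ 0.206.

0.206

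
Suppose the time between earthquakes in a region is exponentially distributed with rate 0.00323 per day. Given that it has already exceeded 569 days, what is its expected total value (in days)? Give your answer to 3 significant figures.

879

By memorylessness, E[X | X > 569] = 569 + 1/λ = 569 + 309.598 = 878.598 days.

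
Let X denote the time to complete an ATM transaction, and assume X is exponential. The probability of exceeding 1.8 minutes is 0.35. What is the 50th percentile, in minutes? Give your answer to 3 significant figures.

1.19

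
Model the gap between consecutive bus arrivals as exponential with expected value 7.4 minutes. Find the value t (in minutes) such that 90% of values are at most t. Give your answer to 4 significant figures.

The rate is λ = 1/7.4 = 0.135135 per minute.
Set 1 − e^(−λt) = 0.9, so t = −ln(0.1)/λ = 2.3026/0.135135 ≈ 17.0391 minutes.

17.04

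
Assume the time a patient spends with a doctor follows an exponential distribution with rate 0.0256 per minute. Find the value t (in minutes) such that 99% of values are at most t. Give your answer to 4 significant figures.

179.9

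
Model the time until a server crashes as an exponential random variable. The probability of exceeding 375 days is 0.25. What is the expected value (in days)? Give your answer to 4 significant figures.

270.5

e^(−λ·375) = 0.25 ⇒ λ = −ln(0.25)/375 = 0.00369678.
Mean = 1/λ = 270.505 days.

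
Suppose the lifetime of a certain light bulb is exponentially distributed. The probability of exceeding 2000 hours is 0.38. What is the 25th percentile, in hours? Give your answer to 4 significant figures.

e^(−λ·2000) = 0.38 ⇒ λ = −ln(0.38)/2000 = 0.000483792.
25th percentile: 1 − e^(−λt) = 0.25, t = −ln(0.75)/λ = 594.64 hours.

594.6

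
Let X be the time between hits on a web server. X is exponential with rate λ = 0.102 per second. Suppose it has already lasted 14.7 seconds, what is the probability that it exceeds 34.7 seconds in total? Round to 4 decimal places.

0.1300

The exponential is memoryless, so the remaining time is again Exp(λ): the condition X > 14.7 is irrelevant.
P(X > 20) = e^(−2.04) ≈ 0.1300.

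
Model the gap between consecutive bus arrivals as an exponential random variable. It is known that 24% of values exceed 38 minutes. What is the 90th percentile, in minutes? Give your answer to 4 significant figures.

61.31

e^(−λ·38) = 0.24 ⇒ λ = −ln(0.24)/38 = 0.0375557.
90th percentile: 1 − e^(−λt) = 0.9, t = −ln(0.1)/λ = 61.3112 minutes.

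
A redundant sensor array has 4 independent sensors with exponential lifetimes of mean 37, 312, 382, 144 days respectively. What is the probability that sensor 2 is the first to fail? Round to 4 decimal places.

Rates: λ_i = 1/mean_i → 0.027027, 0.00320513, 0.0026178, 0.00694444; Σλ = 0.0397944.
P(sensor 2 first) = λ_2/Σλ = 0.00320513/0.0397944 ≈ 0.0805.

0.0805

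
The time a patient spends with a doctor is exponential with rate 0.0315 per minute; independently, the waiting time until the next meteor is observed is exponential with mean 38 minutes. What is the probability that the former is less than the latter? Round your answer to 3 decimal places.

λ_1 = 0.0315, λ_2 = 1/38 = 0.0263158.
For independent exponentials, P(the former < the latter) = λ_1/(λ_1+λ_2) = 0.0315/0.0578158 ≈ 0.545.

0.545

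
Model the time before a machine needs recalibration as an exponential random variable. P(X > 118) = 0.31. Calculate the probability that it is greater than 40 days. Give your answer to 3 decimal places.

0.672

e^(−λ·118) = 0.31 ⇒ λ = −ln(0.31)/118 = 0.00992528.
P(X > 40) = e^(−0.00992528·40) = e^(−0.39701) ≈ 0.672.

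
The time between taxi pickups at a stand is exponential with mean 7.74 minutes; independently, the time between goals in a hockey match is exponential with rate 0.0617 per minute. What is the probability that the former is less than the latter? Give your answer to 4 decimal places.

λ_1 = 1/7.74 = 0.129199, λ_2 = 0.0617.
For independent exponentials, P(the former < the latter) = λ_1/(λ_1+λ_2) = 0.129199/0.190899 ≈ 0.6768.

0.6768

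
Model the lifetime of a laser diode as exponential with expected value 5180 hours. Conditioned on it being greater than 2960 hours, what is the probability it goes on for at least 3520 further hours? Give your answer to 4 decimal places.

The rate is λ = 1/5180 = 0.00019305 per hour.
By the memoryless property, P(X > 2960+3520 | X > 2960) = P(X > 3520).
P(X > 3520) = e^(−0.67954) ≈ 0.5069.

0.5069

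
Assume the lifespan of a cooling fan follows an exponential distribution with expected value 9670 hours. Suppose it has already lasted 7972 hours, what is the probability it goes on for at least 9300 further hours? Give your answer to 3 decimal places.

The rate is λ = 1/9670 = 0.000103413 per hour.
By the memoryless property, P(X > 7972+9300 | X > 7972) = P(X > 9300).
P(X > 9300) = e^(−0.96174) ≈ 0.382.

0.382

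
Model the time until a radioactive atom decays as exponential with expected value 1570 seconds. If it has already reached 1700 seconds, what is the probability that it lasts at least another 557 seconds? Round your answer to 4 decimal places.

0.7013

The rate is λ = 1/1570 = 0.000636943 per second.
The exponential is memoryless, so the remaining time is again Exp(λ): the condition X > 1700 is irrelevant.
P(X > 557) = e^(−0.35478) ≈ 0.7013.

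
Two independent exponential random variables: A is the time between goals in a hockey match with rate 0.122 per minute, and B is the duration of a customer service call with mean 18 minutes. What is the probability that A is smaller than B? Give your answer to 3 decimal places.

λ_1 = 0.122, λ_2 = 1/18 = 0.0555556.
For independent exponentials, P(A < B) = λ_1/(λ_1+λ_2) = 0.122/0.177556 ≈ 0.687.

0.687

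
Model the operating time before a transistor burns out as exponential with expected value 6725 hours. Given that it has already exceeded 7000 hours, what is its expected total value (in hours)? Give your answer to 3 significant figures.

The rate is λ = 1/6725 = 0.000148699 per hour.
By memorylessness, E[X | X > 7000] = 7000 + 1/λ = 7000 + 6725 = 13725 hours.

13700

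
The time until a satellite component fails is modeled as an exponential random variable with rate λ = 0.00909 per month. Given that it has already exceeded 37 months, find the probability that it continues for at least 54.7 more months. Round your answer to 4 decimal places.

By the memoryless property, P(X > 37+54.7 | X > 37) = P(X > 54.7).
P(X > 54.7) = e^(−0.49722) ≈ 0.6082.

0.6082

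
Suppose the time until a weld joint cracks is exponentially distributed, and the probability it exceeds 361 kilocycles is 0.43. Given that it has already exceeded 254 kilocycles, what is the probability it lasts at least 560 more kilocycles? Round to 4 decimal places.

0.2700

From e^(−λ·361) = 0.43, λ = −ln(0.43)/361 = 0.00233787.
Memoryless: P(X > 254+560 | X > 254) = P(X > 560) = e^(−0.00233787·560) ≈ 0.2700.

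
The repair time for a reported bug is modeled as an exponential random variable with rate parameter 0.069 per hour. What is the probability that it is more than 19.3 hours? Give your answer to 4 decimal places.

0.2640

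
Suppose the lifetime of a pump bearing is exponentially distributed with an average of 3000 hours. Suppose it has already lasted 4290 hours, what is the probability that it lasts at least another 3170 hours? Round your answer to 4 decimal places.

The rate is λ = 1/3000 = 0.000333333 per hour.
By the memoryless property, P(X > 4290+3170 | X > 4290) = P(X > 3170).
P(X > 3170) = e^(−1.0567) ≈ 0.3476.

0.3476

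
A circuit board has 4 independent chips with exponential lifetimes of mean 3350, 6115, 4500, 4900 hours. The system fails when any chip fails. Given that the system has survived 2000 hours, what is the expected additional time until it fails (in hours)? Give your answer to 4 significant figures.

1126

First-failure rate Σλ = 1/3350 + 1/6115 + 1/4500 + 1/4900 = 0.000888344.
By memorylessness the expected residual is 1/Σλ = 1125.69 hours, regardless of the 2000 already elapsed.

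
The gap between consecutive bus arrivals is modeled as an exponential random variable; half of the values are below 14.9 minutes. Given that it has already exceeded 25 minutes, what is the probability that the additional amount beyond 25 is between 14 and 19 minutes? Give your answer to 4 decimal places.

0.1082

For an exponential, median = ln(2)/λ, so λ = ln 2 / 14.9 = 0.0465199 per minute.
Memoryless: the residual past 25 is again Exp(λ).
P(14 < residual < 19) = e^(−λ·14) − e^(−λ·19) = 0.52138 − 0.41318 ≈ 0.1082.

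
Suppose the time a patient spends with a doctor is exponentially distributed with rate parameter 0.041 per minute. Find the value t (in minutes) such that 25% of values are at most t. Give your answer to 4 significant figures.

7.017

Set 1 − e^(−λt) = 0.25, so t = −ln(0.75)/λ = 0.28768/0.041 ≈ 7.01664 minutes.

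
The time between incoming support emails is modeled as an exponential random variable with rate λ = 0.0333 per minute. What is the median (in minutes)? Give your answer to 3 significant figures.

Set 1 − e^(−λt) = 0.5, so t = −ln(0.5)/λ = 0.69315/0.0333 ≈ 20.8152 minutes.

20.8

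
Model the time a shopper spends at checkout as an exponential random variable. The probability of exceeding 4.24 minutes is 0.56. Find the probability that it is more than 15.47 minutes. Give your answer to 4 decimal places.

e^(−λ·4.24) = 0.56 ⇒ λ = −ln(0.56)/4.24 = 0.13675.
P(X > 15.47) = e^(−0.13675·15.47) = e^(−2.1155) ≈ 0.1206.

0.1206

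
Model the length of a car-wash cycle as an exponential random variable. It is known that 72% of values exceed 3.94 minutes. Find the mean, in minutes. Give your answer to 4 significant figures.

11.99

e^(−λ·3.94) = 0.72 ⇒ λ = −ln(0.72)/3.94 = 0.0833767.
Mean = 1/λ = 11.9938 minutes.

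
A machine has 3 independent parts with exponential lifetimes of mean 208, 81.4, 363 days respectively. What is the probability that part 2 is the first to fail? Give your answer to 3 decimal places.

Rates: λ_i = 1/mean_i → 0.00480769, 0.012285, 0.00275482; Σλ = 0.0198475.
P(part 2 first) = λ_2/Σλ = 0.012285/0.0198475 ≈ 0.619.

0.619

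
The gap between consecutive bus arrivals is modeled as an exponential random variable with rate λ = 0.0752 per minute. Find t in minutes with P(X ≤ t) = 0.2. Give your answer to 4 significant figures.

2.967

Set 1 − e^(−λt) = 0.2, so t = −ln(0.8)/λ = 0.22314/0.0752 ≈ 2.96733 minutes.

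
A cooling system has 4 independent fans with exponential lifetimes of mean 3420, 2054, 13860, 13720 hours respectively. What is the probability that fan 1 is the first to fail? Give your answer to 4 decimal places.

0.3163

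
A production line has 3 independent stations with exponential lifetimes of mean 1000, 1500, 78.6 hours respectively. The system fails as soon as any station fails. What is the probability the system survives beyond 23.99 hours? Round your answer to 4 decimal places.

0.7081

The first failure time is exponential with rate Σλ_i = 1/1000 + 1/1500 + 1/78.6 = 0.0143893 per hour.
P(min > 23.99) = e^(−0.0143893·23.99) = e^(−0.3452) ≈ 0.7081.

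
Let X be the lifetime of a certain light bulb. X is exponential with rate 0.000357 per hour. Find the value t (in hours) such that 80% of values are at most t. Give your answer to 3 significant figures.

Set 1 − e^(−λt) = 0.8, so t = −ln(0.2)/λ = 1.6094/0.000357 ≈ 4508.23 hours.

4510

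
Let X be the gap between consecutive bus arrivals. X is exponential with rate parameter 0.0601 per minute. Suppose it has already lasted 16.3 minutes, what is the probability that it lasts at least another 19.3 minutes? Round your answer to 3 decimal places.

0.314

P(X > s+t | X > s) = e^(−λ(s+t))/e^(−λs) = e^(−λt), independent of s = 16.3.
P(X > 19.3) = e^(−1.1599) ≈ 0.314.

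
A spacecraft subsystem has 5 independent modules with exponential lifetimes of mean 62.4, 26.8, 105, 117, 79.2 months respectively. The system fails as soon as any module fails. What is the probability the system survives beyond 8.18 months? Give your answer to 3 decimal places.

0.503

The first failure time is exponential with rate Σλ_i = 1/62.4 + 1/26.8 + 1/105 + 1/117 + 1/79.2 = 0.0840362 per month.
P(min > 8.18) = e^(−0.0840362·8.18) = e^(−0.68742) ≈ 0.503.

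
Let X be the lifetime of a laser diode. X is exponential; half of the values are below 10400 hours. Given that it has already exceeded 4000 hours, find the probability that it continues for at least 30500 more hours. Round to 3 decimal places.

0.131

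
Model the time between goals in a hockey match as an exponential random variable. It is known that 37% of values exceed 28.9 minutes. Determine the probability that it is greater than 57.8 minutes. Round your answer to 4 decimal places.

e^(−λ·28.9) = 0.37 ⇒ λ = −ln(0.37)/28.9 = 0.0344032.
P(X > 57.8) = e^(−0.0344032·57.8) = e^(−1.9885) ≈ 0.1369.

0.1369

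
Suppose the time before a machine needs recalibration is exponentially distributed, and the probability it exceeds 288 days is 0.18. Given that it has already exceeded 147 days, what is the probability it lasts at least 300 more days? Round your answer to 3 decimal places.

0.168

From e^(−λ·288) = 0.18, λ = −ln(0.18)/288 = 0.00595416.
Memoryless: P(X > 147+300 | X > 147) = P(X > 300) = e^(−0.00595416·300) ≈ 0.168.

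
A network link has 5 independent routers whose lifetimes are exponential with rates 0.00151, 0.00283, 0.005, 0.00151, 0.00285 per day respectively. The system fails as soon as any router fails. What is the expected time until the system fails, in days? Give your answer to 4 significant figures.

The time to first failure is exponential with rate Σλ = 0.00151 + 0.00283 + 0.005 + 0.00151 + 0.00285 = 0.0137.
E[min] = 1/Σλ = 1/0.0137 = 72.9927 days.

72.99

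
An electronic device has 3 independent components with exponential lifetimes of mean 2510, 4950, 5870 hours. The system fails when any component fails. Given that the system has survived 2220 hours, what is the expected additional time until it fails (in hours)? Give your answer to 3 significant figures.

First-failure rate Σλ = 1/2510 + 1/4950 + 1/5870 = 0.000770784.
By memorylessness the expected residual is 1/Σλ = 1297.38 hours, regardless of the 2220 already elapsed.

1300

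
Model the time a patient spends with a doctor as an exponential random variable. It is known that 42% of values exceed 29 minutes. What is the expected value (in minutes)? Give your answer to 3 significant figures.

33.4

e^(−λ·29) = 0.42 ⇒ λ = −ln(0.42)/29 = 0.0299138.
Mean = 1/λ = 33.4294 minutes.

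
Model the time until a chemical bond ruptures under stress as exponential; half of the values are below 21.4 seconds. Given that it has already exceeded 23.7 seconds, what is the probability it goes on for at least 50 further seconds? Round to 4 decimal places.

0.1980

For an exponential, median = ln(2)/λ, so λ = ln 2 / 21.4 = 0.0323901 per second.
P(X > s+t | X > s) = e^(−λ(s+t))/e^(−λs) = e^(−λt), independent of s = 23.7.
P(X > 50) = e^(−1.6195) ≈ 0.1980.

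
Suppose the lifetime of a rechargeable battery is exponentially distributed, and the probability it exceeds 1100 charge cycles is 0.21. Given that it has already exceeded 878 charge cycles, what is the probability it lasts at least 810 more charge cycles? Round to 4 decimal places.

0.3169

From e^(−λ·1100) = 0.21, λ = −ln(0.21)/1100 = 0.00141877.
Memoryless: P(X > 878+810 | X > 878) = P(X > 810) = e^(−0.00141877·810) ≈ 0.3169.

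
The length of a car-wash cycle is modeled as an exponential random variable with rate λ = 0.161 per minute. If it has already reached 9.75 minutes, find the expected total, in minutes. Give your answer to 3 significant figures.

16.0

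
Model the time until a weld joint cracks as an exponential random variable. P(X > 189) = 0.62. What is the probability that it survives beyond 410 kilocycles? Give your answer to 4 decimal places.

e^(−λ·189) = 0.62 ⇒ λ = −ln(0.62)/189 = 0.00252929.
P(X > 410) = e^(−0.00252929·410) = e^(−1.037) ≈ 0.3545.

0.3545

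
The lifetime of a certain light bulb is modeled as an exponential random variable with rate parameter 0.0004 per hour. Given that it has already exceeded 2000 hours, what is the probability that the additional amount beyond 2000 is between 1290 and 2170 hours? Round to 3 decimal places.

Memoryless: the residual past 2000 is again Exp(λ).
P(1290 < residual < 2170) = e^(−λ·1290) − e^(−λ·2170) = 0.59690 − 0.41979 ≈ 0.177.

0.177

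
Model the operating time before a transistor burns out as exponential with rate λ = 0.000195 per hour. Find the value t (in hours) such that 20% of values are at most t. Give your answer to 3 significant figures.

Set 1 − e^(−λt) = 0.2, so t = −ln(0.8)/λ = 0.22314/0.000195 ≈ 1144.33 hours.

1140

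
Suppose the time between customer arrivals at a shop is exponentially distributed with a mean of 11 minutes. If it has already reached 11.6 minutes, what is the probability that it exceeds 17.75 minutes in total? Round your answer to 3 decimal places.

The rate is λ = 1/11 = 0.0909091 per minute.
P(X > s+t | X > s) = e^(−λ(s+t))/e^(−λs) = e^(−λt), independent of s = 11.6.
P(X > 6.15) = e^(−0.55909) ≈ 0.572.

0.572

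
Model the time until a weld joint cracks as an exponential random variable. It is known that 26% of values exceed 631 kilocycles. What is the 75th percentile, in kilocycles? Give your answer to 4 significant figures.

649.4

e^(−λ·631) = 0.26 ⇒ λ = −ln(0.26)/631 = 0.00213482.
75th percentile: 1 − e^(−λt) = 0.75, t = −ln(0.25)/λ = 649.372 kilocycles.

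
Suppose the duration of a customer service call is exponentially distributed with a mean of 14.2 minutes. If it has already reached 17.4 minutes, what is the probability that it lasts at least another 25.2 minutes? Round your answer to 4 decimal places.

0.1695

The rate is λ = 1/14.2 = 0.0704225 per minute.
By the memoryless property, P(X > 17.4+25.2 | X > 17.4) = P(X > 25.2).
P(X > 25.2) = e^(−1.7746) ≈ 0.1695.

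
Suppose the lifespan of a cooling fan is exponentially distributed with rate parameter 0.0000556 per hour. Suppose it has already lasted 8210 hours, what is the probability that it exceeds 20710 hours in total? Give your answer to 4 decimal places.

0.4991

By the memoryless property, P(X > 8210+12500 | X > 8210) = P(X > 12500).
P(X > 12500) = e^(−0.695) ≈ 0.4991.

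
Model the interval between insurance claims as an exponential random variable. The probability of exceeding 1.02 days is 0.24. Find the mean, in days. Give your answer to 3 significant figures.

e^(−λ·1.02) = 0.24 ⇒ λ = −ln(0.24)/1.02 = 1.39913.
Mean = 1/λ = 0.714728 days.

0.715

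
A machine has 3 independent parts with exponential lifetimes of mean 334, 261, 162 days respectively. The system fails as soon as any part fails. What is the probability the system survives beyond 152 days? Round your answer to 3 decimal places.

0.139

The first failure time is exponential with rate Σλ_i = 1/334 + 1/261 + 1/162 = 0.0129983 per day.
P(min > 152) = e^(−0.0129983·152) = e^(−1.9757) ≈ 0.139.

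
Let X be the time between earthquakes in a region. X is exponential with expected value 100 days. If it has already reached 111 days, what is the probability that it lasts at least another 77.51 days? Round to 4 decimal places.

The rate is λ = 1/100 = 0.01 per day.
The exponential is memoryless, so the remaining time is again Exp(λ): the condition X > 111 is irrelevant.
P(X > 77.51) = e^(−0.7751) ≈ 0.4607.

0.4607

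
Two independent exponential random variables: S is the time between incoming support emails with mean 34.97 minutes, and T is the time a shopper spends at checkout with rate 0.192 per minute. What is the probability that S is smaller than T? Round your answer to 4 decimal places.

0.1296

λ_1 = 1/34.97 = 0.0285959, λ_2 = 0.192.
For independent exponentials, P(S < T) = λ_1/(λ_1+λ_2) = 0.0285959/0.220596 ≈ 0.1296.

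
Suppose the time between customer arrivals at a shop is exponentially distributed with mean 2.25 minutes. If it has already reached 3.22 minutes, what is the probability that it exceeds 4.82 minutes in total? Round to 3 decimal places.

0.491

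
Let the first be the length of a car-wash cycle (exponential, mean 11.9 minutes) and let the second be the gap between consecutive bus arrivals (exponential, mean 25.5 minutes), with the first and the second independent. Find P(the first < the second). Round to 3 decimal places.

0.682

λ_1 = 1/11.9 = 0.0840336, λ_2 = 1/25.5 = 0.0392157.
For independent exponentials, P(the first < the second) = λ_1/(λ_1+λ_2) = 0.0840336/0.123249 ≈ 0.682.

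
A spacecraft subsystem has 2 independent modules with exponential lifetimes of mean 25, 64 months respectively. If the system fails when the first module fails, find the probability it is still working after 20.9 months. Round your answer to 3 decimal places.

0.313

The first failure time is exponential with rate Σλ_i = 1/25 + 1/64 = 0.055625 per month.
P(min > 20.9) = e^(−0.055625·20.9) = e^(−1.1626) ≈ 0.313.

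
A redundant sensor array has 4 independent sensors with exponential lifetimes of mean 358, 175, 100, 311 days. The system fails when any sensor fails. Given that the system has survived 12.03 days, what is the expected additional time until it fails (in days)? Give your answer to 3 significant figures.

First-failure rate Σλ = 1/358 + 1/175 + 1/100 + 1/311 = 0.021723.
By memorylessness the expected residual is 1/Σλ = 46.0341 days, regardless of the 12.03 already elapsed.

46.0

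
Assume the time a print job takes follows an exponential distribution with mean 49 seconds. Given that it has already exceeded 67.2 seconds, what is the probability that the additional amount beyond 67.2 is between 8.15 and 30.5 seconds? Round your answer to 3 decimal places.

The rate is λ = 1/49 = 0.0204082 per second.
Memoryless: the residual past 67.2 is again Exp(λ).
P(8.15 < residual < 30.5) = e^(−λ·8.15) − e^(−λ·30.5) = 0.84677 − 0.53663 ≈ 0.310.

0.310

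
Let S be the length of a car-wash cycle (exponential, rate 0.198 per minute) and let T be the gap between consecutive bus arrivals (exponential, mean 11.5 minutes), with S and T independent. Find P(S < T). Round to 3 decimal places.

λ_1 = 0.198, λ_2 = 1/11.5 = 0.0869565.
For independent exponentials, P(S < T) = λ_1/(λ_1+λ_2) = 0.198/0.284957 ≈ 0.695.

0.695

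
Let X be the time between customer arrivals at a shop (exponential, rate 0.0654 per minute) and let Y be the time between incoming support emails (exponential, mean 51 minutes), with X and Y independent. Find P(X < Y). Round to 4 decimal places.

0.7693

λ_1 = 0.0654, λ_2 = 1/51 = 0.0196078.
For independent exponentials, P(X < Y) = λ_1/(λ_1+λ_2) = 0.0654/0.0850078 ≈ 0.7693.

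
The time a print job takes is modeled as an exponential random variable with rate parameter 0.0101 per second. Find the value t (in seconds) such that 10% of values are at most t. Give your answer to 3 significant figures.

Set 1 − e^(−λt) = 0.1, so t = −ln(0.9)/λ = 0.10536/0.0101 ≈ 10.4317 seconds.

10.4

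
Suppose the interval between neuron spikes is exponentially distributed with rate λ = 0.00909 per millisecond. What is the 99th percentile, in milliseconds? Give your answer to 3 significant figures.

Set 1 − e^(−λt) = 0.99, so t = −ln(0.01)/λ = 4.6052/0.00909 ≈ 506.619 milliseconds.

507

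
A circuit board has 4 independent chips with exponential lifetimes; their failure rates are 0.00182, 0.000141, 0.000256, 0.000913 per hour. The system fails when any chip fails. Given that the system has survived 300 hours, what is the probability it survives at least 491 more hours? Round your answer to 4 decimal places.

0.2151

Time to first failure ~ Exp(Σλ) with Σλ = 0.00313.
By memorylessness, P(T > 300+491 | T > 300) = P(T > 491) = e^(−0.00313·491) ≈ 0.2151.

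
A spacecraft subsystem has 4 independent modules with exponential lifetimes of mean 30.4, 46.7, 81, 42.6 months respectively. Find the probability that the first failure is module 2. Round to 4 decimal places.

0.2376

Rates: λ_i = 1/mean_i → 0.0328947, 0.0214133, 0.0123457, 0.0234742; Σλ = 0.0901279.
P(module 2 first) = λ_2/Σλ = 0.0214133/0.0901279 ≈ 0.2376.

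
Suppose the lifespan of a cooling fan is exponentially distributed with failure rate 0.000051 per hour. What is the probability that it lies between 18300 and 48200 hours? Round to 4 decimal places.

P(18300 < X < 48200) = e^(−λ·18300) − e^(−λ·48200) = 0.39325 − 0.08559 ≈ 0.3077.

0.3077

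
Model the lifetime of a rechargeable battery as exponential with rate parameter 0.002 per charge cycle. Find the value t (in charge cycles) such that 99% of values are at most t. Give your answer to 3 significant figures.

Set 1 − e^(−λt) = 0.99, so t = −ln(0.01)/λ = 4.6052/0.002 ≈ 2302.59 charge cycles.

2300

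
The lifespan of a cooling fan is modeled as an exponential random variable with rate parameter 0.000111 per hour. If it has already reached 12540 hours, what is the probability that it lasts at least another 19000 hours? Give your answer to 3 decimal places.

0.121

By the memoryless property, P(X > 12540+19000 | X > 12540) = P(X > 19000).
P(X > 19000) = e^(−2.109) ≈ 0.121.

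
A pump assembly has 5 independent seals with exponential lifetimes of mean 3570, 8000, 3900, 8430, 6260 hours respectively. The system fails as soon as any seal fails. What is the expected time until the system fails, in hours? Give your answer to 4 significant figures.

The first failure time is exponential with rate Σλ_i = 1/3570 + 1/8000 + 1/3900 + 1/8430 + 1/6260 = 0.000939891 per hour.
E[min] = 1/Σλ = 1/0.000939891 = 1063.95 hours.

1064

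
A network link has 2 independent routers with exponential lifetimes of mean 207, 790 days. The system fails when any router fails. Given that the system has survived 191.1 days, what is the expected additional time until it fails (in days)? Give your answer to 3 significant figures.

164

First-failure rate Σλ = 1/207 + 1/790 = 0.00609674.
By memorylessness the expected residual is 1/Σλ = 164.022 days, regardless of the 191.1 already elapsed.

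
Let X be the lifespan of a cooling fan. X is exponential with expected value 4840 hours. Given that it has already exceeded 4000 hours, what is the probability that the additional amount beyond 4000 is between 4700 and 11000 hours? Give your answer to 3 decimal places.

0.276

The rate is λ = 1/4840 = 0.000206612 per hour.
Memoryless: the residual past 4000 is again Exp(λ).
P(4700 < residual < 11000) = e^(−λ·4700) − e^(−λ·11000) = 0.37868 − 0.10303 ≈ 0.276.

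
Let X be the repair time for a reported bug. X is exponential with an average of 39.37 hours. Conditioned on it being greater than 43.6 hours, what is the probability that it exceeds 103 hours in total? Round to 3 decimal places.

0.221

The rate is λ = 1/39.37 = 0.0254001 per hour.
By the memoryless property, P(X > 43.6+59.4 | X > 43.6) = P(X > 59.4).
P(X > 59.4) = e^(−1.5088) ≈ 0.221.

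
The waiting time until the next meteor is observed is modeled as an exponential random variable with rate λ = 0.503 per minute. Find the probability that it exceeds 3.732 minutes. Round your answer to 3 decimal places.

0.153

P(X > 3.732) = e^(−λ·3.732) = e^(−1.8772) ≈ 0.153.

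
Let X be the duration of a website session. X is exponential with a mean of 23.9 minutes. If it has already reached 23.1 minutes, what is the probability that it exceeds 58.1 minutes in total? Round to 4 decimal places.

0.2312

The rate is λ = 1/23.9 = 0.041841 per minute.
P(X > s+t | X > s) = e^(−λ(s+t))/e^(−λs) = e^(−λt), independent of s = 23.1.
P(X > 35) = e^(−1.4644) ≈ 0.2312.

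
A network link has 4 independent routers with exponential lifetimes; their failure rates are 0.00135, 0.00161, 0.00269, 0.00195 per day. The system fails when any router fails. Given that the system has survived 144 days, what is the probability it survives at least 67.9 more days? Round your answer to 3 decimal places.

Time to first failure ~ Exp(Σλ) with Σλ = 0.0076.
By memorylessness, P(T > 144+67.9 | T > 144) = P(T > 67.9) = e^(−0.0076·67.9) ≈ 0.597.

0.597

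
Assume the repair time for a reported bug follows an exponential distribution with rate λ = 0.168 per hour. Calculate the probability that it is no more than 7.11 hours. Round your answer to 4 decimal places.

0.6971

P(X ≤ 7.11) = 1 − e^(−λ·7.11) = 1 − e^(−1.1945) ≈ 0.6971.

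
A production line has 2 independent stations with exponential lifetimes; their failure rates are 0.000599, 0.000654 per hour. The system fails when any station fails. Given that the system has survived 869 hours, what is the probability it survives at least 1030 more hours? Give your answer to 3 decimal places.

Time to first failure ~ Exp(Σλ) with Σλ = 0.001253.
By memorylessness, P(T > 869+1030 | T > 869) = P(T > 1030) = e^(−0.001253·1030) ≈ 0.275.

0.275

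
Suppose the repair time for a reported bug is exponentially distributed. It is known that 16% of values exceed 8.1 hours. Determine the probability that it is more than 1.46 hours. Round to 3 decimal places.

e^(−λ·8.1) = 0.16 ⇒ λ = −ln(0.16)/8.1 = 0.226245.
P(X > 1.46) = e^(−0.226245·1.46) = e^(−0.33032) ≈ 0.719.

0.719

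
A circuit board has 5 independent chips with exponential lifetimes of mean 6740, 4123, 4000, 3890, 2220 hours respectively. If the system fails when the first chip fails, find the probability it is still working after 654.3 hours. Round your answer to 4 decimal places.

0.4138

The first failure time is exponential with rate Σλ_i = 1/6740 + 1/4123 + 1/4000 + 1/3890 + 1/2220 = 0.00134843 per hour.
P(min > 654.3) = e^(−0.00134843·654.3) = e^(−0.88228) ≈ 0.4138.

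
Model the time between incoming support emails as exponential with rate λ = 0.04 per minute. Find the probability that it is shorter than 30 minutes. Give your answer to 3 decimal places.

0.699

P(X ≤ 30) = 1 − e^(−λ·30) = 1 − e^(−1.2) ≈ 0.699.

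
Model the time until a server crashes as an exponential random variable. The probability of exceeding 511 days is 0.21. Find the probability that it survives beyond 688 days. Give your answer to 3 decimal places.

e^(−λ·511) = 0.21 ⇒ λ = −ln(0.21)/511 = 0.00305411.
P(X > 688) = e^(−0.00305411·688) = e^(−2.1012) ≈ 0.122.

0.122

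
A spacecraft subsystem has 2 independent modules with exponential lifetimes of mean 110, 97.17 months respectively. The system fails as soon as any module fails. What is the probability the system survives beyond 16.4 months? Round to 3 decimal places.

0.728

The first failure time is exponential with rate Σλ_i = 1/110 + 1/97.17 = 0.0193822 per month.
P(min > 16.4) = e^(−0.0193822·16.4) = e^(−0.31787) ≈ 0.728.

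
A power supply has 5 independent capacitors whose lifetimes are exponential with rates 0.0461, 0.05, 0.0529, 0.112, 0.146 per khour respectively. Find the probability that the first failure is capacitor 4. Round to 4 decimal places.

The time to first failure is exponential with rate Σλ = 0.0461 + 0.05 + 0.0529 + 0.112 + 0.146 = 0.407.
P(capacitor 4 first) = λ_4/Σλ = 0.112/0.407 ≈ 0.2752.

0.2752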